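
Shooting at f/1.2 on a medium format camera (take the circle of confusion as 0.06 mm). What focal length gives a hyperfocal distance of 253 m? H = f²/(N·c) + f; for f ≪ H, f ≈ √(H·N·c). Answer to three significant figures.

135 mm

From H = f²/(N·c) + f, with f ≪ H: f ≈ √(H·N·c) = √(253000 × 1.2 × 0.06) = √18216 ≈ 135.0 mm.
The +f correction barely moves this — solving exactly, f² + N·c·f − N·c·H = 0 ⇒ f = (−N·c + √((N·c)² + 4·N·c·H))/2 = (−0.072 + √72864)/2 ≈ 134.93 mm, so f ≈ 135 mm.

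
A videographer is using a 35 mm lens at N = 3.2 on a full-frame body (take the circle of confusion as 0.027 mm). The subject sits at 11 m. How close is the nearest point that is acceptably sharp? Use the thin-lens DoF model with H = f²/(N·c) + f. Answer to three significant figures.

6.20 m

Hyperfocal distance H = f²/(N·c) + f = 35²/(3.2 × 0.027) + 35 = 1225/0.0864 + 35 ≈ 14213.2 mm ≈ 14.21 m.
Near limit Dn = s·(H − f)/(H + s − 2f) = 11000 × (14213.2 − 35) / (14213.2 + 11000 − 2 × 35) = 11000 × 14178.2 / 25143.2 ≈ 6202.9 mm ≈ 6.20 m.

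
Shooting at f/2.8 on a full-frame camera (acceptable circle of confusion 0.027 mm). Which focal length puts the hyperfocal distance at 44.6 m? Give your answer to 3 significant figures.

From H = f²/(N·c) + f, with f ≪ H: f ≈ √(H·N·c) = √(44600 × 2.8 × 0.027) = √3371.8 ≈ 58.07 mm.
Exact: f² + N·c·f − N·c·H = 0 ⇒ f = (−N·c + √((N·c)² + 4·N·c·H))/2 = (−0.0756 + √13487)/2 ≈ 58.029 mm ≈ 58.0 mm.

58.0 mm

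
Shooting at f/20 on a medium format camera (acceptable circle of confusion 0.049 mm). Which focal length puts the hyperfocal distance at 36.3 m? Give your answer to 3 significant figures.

188 mm

From H = f²/(N·c) + f, with f ≪ H: f ≈ √(H·N·c) = √(36300 × 20 × 0.049) = √35574 ≈ 188.6 mm.
Exact: f² + N·c·f − N·c·H = 0 ⇒ f = (−N·c + √((N·c)² + 4·N·c·H))/2 = (−0.98 + √142297)/2 ≈ 188.12 mm ≈ 188 mm.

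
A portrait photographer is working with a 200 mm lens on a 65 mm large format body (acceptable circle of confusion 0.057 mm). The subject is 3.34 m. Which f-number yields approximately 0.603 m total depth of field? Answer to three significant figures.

Write h = H − f = f²/(N·c). The thin-lens limits are Dn = s·h/(h + (s−f)) and Df = s·h/(h − (s−f)), so DoF = Df − Dn = 2·s·(s−f)·h / (h² − (s−f)²).
That is a quadratic in h: DoF·h² − 2·s·(s−f)·h − DoF·(s−f)² = 0 ⇒ h = (s−f)·(s + √(s² + DoF²)) / DoF = 3140 × (3340 + √(3340² + 603²)) / 603 = 3140 × (3340 + 3394.00) / 603 ≈ 35066 mm.
Then N = f²/(c·h) = 200² / (0.057 × 35066) = 40000 / 1998.8 ≈ 20.

f/20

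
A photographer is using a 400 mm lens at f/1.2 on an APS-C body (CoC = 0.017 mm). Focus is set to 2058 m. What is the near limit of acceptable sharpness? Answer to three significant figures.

Hyperfocal distance H = f²/(N·c) + f = 400²/(1.2 × 0.017) + 400 = 160000/0.0204 + 400 ≈ 7843537.3 mm ≈ 7844 m.
Near limit Dn = s·(H − f)/(H + s − 2f) = 2058000 × (7843537.3 − 400) / (7843537.3 + 2058000 − 2 × 400) = 2058000 × 7843137.3 / 9900737.3 ≈ 1630300 mm ≈ 1630 m.

1630 m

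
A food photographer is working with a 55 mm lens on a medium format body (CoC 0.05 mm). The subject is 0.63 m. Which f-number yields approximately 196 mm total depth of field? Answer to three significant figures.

Write h = H − f = f²/(N·c). The thin-lens limits are Dn = s·h/(h + (s−f)) and Df = s·h/(h − (s−f)), so DoF = Df − Dn = 2·s·(s−f)·h / (h² − (s−f)²).
That is a quadratic in h: DoF·h² − 2·s·(s−f)·h − DoF·(s−f)² = 0 ⇒ h = (s−f)·(s + √(s² + DoF²)) / DoF = 575 × (630 + √(630² + 196²)) / 196 = 575 × (630 + 659.785) / 196 ≈ 3783.8 mm.
Then N = f²/(c·h) = 55² / (0.05 × 3783.8) = 3025 / 189.19 ≈ 16.

f/16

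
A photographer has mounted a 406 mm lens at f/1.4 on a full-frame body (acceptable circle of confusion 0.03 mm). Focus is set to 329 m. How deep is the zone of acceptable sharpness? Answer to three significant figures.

55.5 m

Hyperfocal distance H = f²/(N·c) + f = 406²/(1.4 × 0.03) + 406 = 164836/0.042 + 406 ≈ 3925072.7 mm ≈ 3925 m.
Near limit Dn = s·(H − f)/(H + s − 2f) = 329000 × (3925072.7 − 406) / (3925072.7 + 329000 − 2 × 406) = 329000 × 3924666.7 / 4253260.7 ≈ 303582 mm.
Far limit Df = s·(H − f)/(H − s) = 329000 × (3925072.7 − 406) / (3925072.7 − 329000) = 329000 × 3924666.7 / 3596072.7 ≈ 359063 mm.
Depth of field = Df − Dn = 359063 − 303582 ≈ 55481 mm ≈ 55.5 m.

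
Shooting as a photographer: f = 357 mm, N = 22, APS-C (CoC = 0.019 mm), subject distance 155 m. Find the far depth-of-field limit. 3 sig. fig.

315 m

Hyperfocal distance H = f²/(N·c) + f = 357²/(22 × 0.019) + 357 = 127449/0.418 + 357 ≈ 305258.9 mm ≈ 305.3 m.
Far limit Df = s·(H − f)/(H − s) = 155000 × (305258.9 − 357) / (305258.9 − 155000) = 155000 × 304901.9 / 150258.9 ≈ 314522 mm ≈ 315 m.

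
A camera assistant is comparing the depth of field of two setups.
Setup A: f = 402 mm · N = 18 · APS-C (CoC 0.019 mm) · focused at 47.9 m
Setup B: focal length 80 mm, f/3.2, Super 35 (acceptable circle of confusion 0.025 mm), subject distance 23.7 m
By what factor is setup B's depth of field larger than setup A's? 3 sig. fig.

1.58

Setup A: H = 402²/(18×0.019) + 402 ≈ 472928.3 mm; DoF = Df − Dn = 53252.9 − 43524.9 ≈ 9728.0 mm.
Setup B: H = 80²/(3.2×0.025) + 80 ≈ 80080.0 mm; DoF = Df − Dn = 33629 − 18298 ≈ 15331 mm.
Ratio = 15331 / 9728.0 ≈ 1.58.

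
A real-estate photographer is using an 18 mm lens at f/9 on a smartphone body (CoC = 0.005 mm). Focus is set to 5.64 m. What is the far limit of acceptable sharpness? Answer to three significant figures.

Hyperfocal distance H = f²/(N·c) + f = 18²/(9 × 0.005) + 18 = 324/0.045 + 18 ≈ 7218.0 mm ≈ 7.218 m.
Far limit Df = s·(H − f)/(H − s) = 5640 × (7218.0 − 18) / (7218.0 − 5640) = 5640 × 7200.0 / 1578.0 ≈ 25734 mm ≈ 25.7 m.

25.7 m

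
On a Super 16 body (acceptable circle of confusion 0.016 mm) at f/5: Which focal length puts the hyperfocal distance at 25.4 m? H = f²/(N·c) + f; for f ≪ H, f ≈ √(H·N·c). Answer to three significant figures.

45.0 mm

From H = f²/(N·c) + f, with f ≪ H: f ≈ √(H·N·c) = √(25400 × 5 × 0.016) = √2032.0 ≈ 45.08 mm.
Exact: f² + N·c·f − N·c·H = 0 ⇒ f = (−N·c + √((N·c)² + 4·N·c·H))/2 = (−0.08 + √8128.0)/2 ≈ 45.038 mm ≈ 45.0 mm.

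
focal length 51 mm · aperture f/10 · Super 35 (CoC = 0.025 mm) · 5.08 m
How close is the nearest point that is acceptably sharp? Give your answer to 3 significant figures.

Hyperfocal distance H = f²/(N·c) + f = 51²/(10 × 0.025) + 51 = 2601/0.25 + 51 ≈ 10455.0 mm ≈ 10.46 m.
Near limit Dn = s·(H − f)/(H + s − 2f) = 5080 × (10455.0 − 51) / (10455.0 + 5080 − 2 × 51) = 5080 × 10404.0 / 15433.0 ≈ 3424.6 mm ≈ 3.42 m.

3.42 m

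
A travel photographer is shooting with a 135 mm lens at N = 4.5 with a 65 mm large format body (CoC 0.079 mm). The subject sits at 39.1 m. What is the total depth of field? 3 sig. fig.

141 m

Hyperfocal distance H = f²/(N·c) + f = 135²/(4.5 × 0.079) + 135 = 18225/0.3555 + 135 ≈ 51400.8 mm ≈ 51.40 m.
Near limit Dn = s·(H − f)/(H + s − 2f) = 39100 × (51400.8 − 135) / (51400.8 + 39100 − 2 × 135) = 39100 × 51265.8 / 90230.8 ≈ 22215 mm.
Far limit Df = s·(H − f)/(H − s) = 39100 × (51400.8 − 135) / (51400.8 − 39100) = 39100 × 51265.8 / 12300.8 ≈ 162956 mm.
Depth of field = Df − Dn = 162956 − 22215 ≈ 140741 mm ≈ 141 m.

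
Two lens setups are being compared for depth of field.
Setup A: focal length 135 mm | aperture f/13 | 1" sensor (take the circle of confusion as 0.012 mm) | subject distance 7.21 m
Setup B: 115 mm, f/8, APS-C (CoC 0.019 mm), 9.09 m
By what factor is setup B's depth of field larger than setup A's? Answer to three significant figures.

Setup A: H = 135²/(13×0.012) + 135 ≈ 116961.9 mm; DoF = Df − Dn = 7674.78 − 6798.30 ≈ 876.48 mm.
Setup B: H = 115²/(8×0.019) + 115 ≈ 87121.6 mm; DoF = Df − Dn = 10135.5 − 8240.0 ≈ 1895.5 mm.
Ratio = 1895.5 / 876.48 ≈ 2.16.

2.16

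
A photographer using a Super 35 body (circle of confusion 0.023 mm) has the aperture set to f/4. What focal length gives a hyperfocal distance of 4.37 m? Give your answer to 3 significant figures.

From H = f²/(N·c) + f, with f ≪ H: f ≈ √(H·N·c) = √(4370 × 4 × 0.023) = √402.04 ≈ 20.05 mm.
Exact: f² + N·c·f − N·c·H = 0 ⇒ f = (−N·c + √((N·c)² + 4·N·c·H))/2 = (−0.092 + √1608.2)/2 ≈ 20.005 mm ≈ 20.0 mm.

20.0 mm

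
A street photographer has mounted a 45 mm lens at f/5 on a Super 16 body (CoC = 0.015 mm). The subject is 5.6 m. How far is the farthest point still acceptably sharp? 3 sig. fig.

7.05 m

Hyperfocal distance H = f²/(N·c) + f = 45²/(5 × 0.015) + 45 = 2025/0.075 + 45 ≈ 27045.0 mm ≈ 27.05 m.
Far limit Df = s·(H − f)/(H − s) = 5600 × (27045.0 − 45) / (27045.0 − 5600) = 5600 × 27000.0 / 21445.0 ≈ 7050.6 mm ≈ 7.05 m.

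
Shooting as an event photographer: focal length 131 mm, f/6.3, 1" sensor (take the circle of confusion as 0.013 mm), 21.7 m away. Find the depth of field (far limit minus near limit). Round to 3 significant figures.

Hyperfocal distance H = f²/(N·c) + f = 131²/(6.3 × 0.013) + 131 = 17161/0.0819 + 131 ≈ 209667.0 mm ≈ 209.7 m.
Near limit Dn = s·(H − f)/(H + s − 2f) = 21700 × (209667.0 − 131) / (209667.0 + 21700 − 2 × 131) = 21700 × 209536.0 / 231105.0 ≈ 19674.7 mm.
Far limit Df = s·(H − f)/(H − s) = 21700 × (209667.0 − 131) / (209667.0 − 21700) = 21700 × 209536.0 / 187967.0 ≈ 24190.1 mm.
Depth of field = Df − Dn = 24190.1 − 19674.7 ≈ 4515.4 mm ≈ 4.52 m.

4.52 m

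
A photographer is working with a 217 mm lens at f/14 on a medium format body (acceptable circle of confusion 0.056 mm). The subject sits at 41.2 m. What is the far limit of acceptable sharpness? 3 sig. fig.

Hyperfocal distance H = f²/(N·c) + f = 217²/(14 × 0.056) + 217 = 47089/0.784 + 217 ≈ 60279.5 mm ≈ 60.28 m.
Far limit Df = s·(H − f)/(H − s) = 41200 × (60279.5 − 217) / (60279.5 − 41200) = 41200 × 60062.5 / 19079.5 ≈ 129698 mm ≈ 130 m.

130 m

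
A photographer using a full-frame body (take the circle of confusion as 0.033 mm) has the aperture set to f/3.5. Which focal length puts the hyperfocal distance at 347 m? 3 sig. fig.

From H = f²/(N·c) + f, with f ≪ H: f ≈ √(H·N·c) = √(347000 × 3.5 × 0.033) = √40078 ≈ 200.2 mm.
The +f correction barely moves this — solving exactly, f² + N·c·f − N·c·H = 0 ⇒ f = (−N·c + √((N·c)² + 4·N·c·H))/2 = (−0.1155 + √160314)/2 ≈ 200.14 mm, so f ≈ 200 mm.

200 mm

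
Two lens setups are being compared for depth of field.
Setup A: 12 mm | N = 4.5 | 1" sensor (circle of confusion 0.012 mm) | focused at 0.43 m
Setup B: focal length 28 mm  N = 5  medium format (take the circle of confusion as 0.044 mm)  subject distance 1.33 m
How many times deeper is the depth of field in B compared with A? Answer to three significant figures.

8.12

Setup A: H = 12²/(4.5×0.012) + 12 ≈ 2678.7 mm; DoF = Df − Dn = 509.93 − 371.73 ≈ 138.20 mm.
Setup B: H = 28²/(5×0.044) + 28 ≈ 3591.6 mm; DoF = Df − Dn = 2095.7 − 974.1 ≈ 1121.6 mm.
Ratio = 1121.6 / 138.20 ≈ 8.12.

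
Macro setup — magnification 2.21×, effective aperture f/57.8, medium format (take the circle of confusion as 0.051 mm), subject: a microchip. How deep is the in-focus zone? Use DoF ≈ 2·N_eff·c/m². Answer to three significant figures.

At magnification m, DoF ≈ 2·N_eff·c/m² = 2 × 57.8 × 0.051 / 2.21² = 5.896 / 4.884 ≈ 1.21 mm.

1.21 mm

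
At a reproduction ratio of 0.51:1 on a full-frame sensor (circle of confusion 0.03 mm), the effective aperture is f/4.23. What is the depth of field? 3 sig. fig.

0.976 mm

At magnification m, DoF ≈ 2·N_eff·c/m² = 2 × 4.23 × 0.03 / 0.51² = 0.2538 / 0.2601 ≈ 0.976 mm.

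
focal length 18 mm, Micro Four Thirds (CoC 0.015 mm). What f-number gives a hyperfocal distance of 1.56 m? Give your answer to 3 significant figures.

f/14

Rearrange H = f²/(N·c) + f for N: N = f² / ((H − f)·c).
N = 18² / ((1560 − 18) × 0.015) = 324 / 23.13 ≈ 14.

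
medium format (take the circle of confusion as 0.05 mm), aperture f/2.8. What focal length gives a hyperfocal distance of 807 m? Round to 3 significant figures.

336 mm

From H = f²/(N·c) + f, with f ≪ H: f ≈ √(H·N·c) = √(807000 × 2.8 × 0.05) = √112980 ≈ 336.1 mm.
The +f correction barely moves this — solving exactly, f² + N·c·f − N·c·H = 0 ⇒ f = (−N·c + √((N·c)² + 4·N·c·H))/2 = (−0.14 + √451920)/2 ≈ 336.05 mm, so f ≈ 336 mm.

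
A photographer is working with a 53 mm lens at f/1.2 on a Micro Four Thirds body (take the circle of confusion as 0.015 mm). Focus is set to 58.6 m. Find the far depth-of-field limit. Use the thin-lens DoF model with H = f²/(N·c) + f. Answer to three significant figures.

93.8 m

Hyperfocal distance H = f²/(N·c) + f = 53²/(1.2 × 0.015) + 53 = 2809/0.018 + 53 ≈ 156108.6 mm ≈ 156.1 m.
Far limit Df = s·(H − f)/(H − s) = 58600 × (156108.6 − 53) / (156108.6 − 58600) = 58600 × 156055.6 / 97508.6 ≈ 93785 mm ≈ 93.8 m.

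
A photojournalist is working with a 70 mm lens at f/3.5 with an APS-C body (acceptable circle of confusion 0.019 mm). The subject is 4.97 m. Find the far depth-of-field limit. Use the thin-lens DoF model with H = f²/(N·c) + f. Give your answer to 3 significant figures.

5.32 m

Hyperfocal distance H = f²/(N·c) + f = 70²/(3.5 × 0.019) + 70 = 4900/0.0665 + 70 ≈ 73754.2 mm ≈ 73.75 m.
Far limit Df = s·(H − f)/(H − s) = 4970 × (73754.2 − 70) / (73754.2 − 4970) = 4970 × 73684.2 / 68784.2 ≈ 5324.0 mm ≈ 5.32 m.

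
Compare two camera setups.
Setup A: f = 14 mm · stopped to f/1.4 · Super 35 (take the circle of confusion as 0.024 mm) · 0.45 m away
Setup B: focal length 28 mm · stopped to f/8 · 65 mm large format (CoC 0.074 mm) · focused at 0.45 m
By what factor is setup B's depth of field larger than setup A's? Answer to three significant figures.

4.72

Setup A: H = 14²/(1.4×0.024) + 14 ≈ 5847.3 mm; DoF = Df − Dn = 486.351 − 418.705 ≈ 67.646 mm.
Setup B: H = 28²/(8×0.074) + 28 ≈ 1352.3 mm; DoF = Df − Dn = 660.46 − 341.26 ≈ 319.20 mm.
Ratio = 319.20 / 67.646 ≈ 4.72.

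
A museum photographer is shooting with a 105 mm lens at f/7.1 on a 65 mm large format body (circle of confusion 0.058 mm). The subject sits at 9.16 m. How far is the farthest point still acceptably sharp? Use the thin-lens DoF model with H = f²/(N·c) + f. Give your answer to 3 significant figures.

Hyperfocal distance H = f²/(N·c) + f = 105²/(7.1 × 0.058) + 105 = 11025/0.4118 + 105 ≈ 26877.7 mm ≈ 26.88 m.
Far limit Df = s·(H − f)/(H − s) = 9160 × (26877.7 − 105) / (26877.7 − 9160) = 9160 × 26772.7 / 17717.7 ≈ 13841 mm ≈ 13.8 m.

13.8 m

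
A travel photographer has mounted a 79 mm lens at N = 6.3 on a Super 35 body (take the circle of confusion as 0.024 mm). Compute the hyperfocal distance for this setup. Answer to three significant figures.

Hyperfocal distance H = f²/(N·c) + f = 79²/(6.3 × 0.024) + 79 = 6241/0.1512 + 79 ≈ 41355.5 mm ≈ 41.4 m.

41.4 m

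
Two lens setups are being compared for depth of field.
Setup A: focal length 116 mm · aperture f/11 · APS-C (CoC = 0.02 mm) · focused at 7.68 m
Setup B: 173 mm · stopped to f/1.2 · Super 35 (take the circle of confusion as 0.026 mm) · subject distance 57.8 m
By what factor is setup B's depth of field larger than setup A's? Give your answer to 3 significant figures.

3.61

Setup A: H = 116²/(11×0.02) + 116 ≈ 61279.6 mm; DoF = Df − Dn = 8763.8 − 6834.8 ≈ 1929.0 mm.
Setup B: H = 173²/(1.2×0.026) + 173 ≈ 959435.8 mm; DoF = Df − Dn = 61494.2 − 54524.5 ≈ 6969.7 mm.
Ratio = 6969.7 / 1929.0 ≈ 3.61.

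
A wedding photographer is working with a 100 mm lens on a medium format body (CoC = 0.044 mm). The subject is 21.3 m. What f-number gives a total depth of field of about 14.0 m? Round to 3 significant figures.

Write h = H − f = f²/(N·c). The thin-lens limits are Dn = s·h/(h + (s−f)) and Df = s·h/(h − (s−f)), so DoF = Df − Dn = 2·s·(s−f)·h / (h² − (s−f)²).
That is a quadratic in h: DoF·h² − 2·s·(s−f)·h − DoF·(s−f)² = 0 ⇒ h = (s−f)·(s + √(s² + DoF²)) / DoF = 21200 × (21300 + √(21300² + 14000²)) / 14000 = 21200 × (21300 + 25489.0) / 14000 ≈ 70852 mm.
Then N = f²/(c·h) = 100² / (0.044 × 70852) = 10000 / 3117.5 ≈ 3.21.

f/3.21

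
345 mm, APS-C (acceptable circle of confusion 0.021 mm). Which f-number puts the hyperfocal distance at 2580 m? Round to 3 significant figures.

f/2.20

Rearrange H = f²/(N·c) + f for N: N = f² / ((H − f)·c).
N = 345² / ((2580000 − 345) × 0.021) = 119025 / 54173 ≈ 2.20.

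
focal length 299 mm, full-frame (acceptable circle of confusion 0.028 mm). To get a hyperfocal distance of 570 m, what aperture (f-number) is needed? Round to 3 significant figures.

Rearrange H = f²/(N·c) + f for N: N = f² / ((H − f)·c).
N = 299² / ((570000 − 299) × 0.028) = 89401 / 15952 ≈ 5.60.

f/5.60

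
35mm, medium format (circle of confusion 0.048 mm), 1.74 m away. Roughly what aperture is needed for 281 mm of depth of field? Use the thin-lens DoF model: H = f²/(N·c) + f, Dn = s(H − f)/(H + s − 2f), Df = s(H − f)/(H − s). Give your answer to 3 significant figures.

f/1.20

Write h = H − f = f²/(N·c). The thin-lens limits are Dn = s·h/(h + (s−f)) and Df = s·h/(h − (s−f)), so DoF = Df − Dn = 2·s·(s−f)·h / (h² − (s−f)²).
That is a quadratic in h: DoF·h² − 2·s·(s−f)·h − DoF·(s−f)² = 0 ⇒ h = (s−f)·(s + √(s² + DoF²)) / DoF = 1705 × (1740 + √(1740² + 281²)) / 281 = 1705 × (1740 + 1762.54) / 281 ≈ 21252 mm.
Then N = f²/(c·h) = 35² / (0.048 × 21252) = 1225 / 1020.1 ≈ 1.20.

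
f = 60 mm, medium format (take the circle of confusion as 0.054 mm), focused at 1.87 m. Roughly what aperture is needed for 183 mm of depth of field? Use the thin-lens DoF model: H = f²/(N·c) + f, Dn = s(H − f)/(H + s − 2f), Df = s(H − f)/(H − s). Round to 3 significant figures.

Write h = H − f = f²/(N·c). The thin-lens limits are Dn = s·h/(h + (s−f)) and Df = s·h/(h − (s−f)), so DoF = Df − Dn = 2·s·(s−f)·h / (h² − (s−f)²).
That is a quadratic in h: DoF·h² − 2·s·(s−f)·h − DoF·(s−f)² = 0 ⇒ h = (s−f)·(s + √(s² + DoF²)) / DoF = 1810 × (1870 + √(1870² + 183²)) / 183 = 1810 × (1870 + 1878.93) / 183 ≈ 37080 mm.
Then N = f²/(c·h) = 60² / (0.054 × 37080) = 3600 / 2002.3 ≈ 1.80.

f/1.80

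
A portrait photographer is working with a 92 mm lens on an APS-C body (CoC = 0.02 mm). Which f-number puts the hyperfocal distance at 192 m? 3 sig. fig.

f/2.21

Rearrange H = f²/(N·c) + f for N: N = f² / ((H − f)·c).
N = 92² / ((192000 − 92) × 0.02) = 8464 / 3838 ≈ 2.21.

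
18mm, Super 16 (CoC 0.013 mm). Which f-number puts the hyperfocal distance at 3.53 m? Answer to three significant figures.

Rearrange H = f²/(N·c) + f for N: N = f² / ((H − f)·c).
N = 18² / ((3530 − 18) × 0.013) = 324 / 45.66 ≈ 7.10.

f/7.10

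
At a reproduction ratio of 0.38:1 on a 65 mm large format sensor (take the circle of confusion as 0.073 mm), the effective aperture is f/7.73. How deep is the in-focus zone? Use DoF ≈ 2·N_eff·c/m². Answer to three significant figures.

7.82 mm

At magnification m, DoF ≈ 2·N_eff·c/m² = 2 × 7.73 × 0.073 / 0.38² = 1.129 / 0.1444 ≈ 7.82 mm.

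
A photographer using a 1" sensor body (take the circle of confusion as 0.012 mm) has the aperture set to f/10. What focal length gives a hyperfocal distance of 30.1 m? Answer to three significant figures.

60.0 mm

From H = f²/(N·c) + f, with f ≪ H: f ≈ √(H·N·c) = √(30100 × 10 × 0.012) = √3612.0 ≈ 60.10 mm.
Exact: f² + N·c·f − N·c·H = 0 ⇒ f = (−N·c + √((N·c)² + 4·N·c·H))/2 = (−0.12 + √14448)/2 ≈ 60.040 mm ≈ 60.0 mm.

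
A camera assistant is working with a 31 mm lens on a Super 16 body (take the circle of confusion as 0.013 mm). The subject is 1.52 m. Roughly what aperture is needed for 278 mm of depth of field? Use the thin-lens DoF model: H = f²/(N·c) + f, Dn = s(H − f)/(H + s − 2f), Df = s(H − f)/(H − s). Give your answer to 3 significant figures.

f/4.50

Write h = H − f = f²/(N·c). The thin-lens limits are Dn = s·h/(h + (s−f)) and Df = s·h/(h − (s−f)), so DoF = Df − Dn = 2·s·(s−f)·h / (h² − (s−f)²).
That is a quadratic in h: DoF·h² − 2·s·(s−f)·h − DoF·(s−f)² = 0 ⇒ h = (s−f)·(s + √(s² + DoF²)) / DoF = 1489 × (1520 + √(1520² + 278²)) / 278 = 1489 × (1520 + 1545.21) / 278 ≈ 16418 mm.
Then N = f²/(c·h) = 31² / (0.013 × 16418) = 961 / 213.43 ≈ 4.50.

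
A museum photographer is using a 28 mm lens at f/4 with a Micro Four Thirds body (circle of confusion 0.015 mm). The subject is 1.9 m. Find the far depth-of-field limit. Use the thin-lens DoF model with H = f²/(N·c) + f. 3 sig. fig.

2.22 m

Hyperfocal distance H = f²/(N·c) + f = 28²/(4 × 0.015) + 28 = 784/0.06 + 28 ≈ 13094.7 mm ≈ 13.09 m.
Far limit Df = s·(H − f)/(H − s) = 1900 × (13094.7 − 28) / (13094.7 − 1900) = 1900 × 13066.7 / 11194.7 ≈ 2217.7 mm ≈ 2.22 m.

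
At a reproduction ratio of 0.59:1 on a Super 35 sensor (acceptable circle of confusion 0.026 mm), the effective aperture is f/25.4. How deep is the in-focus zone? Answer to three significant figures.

At magnification m, DoF ≈ 2·N_eff·c/m² = 2 × 25.4 × 0.026 / 0.59² = 1.321 / 0.3481 ≈ 3.79 mm.

3.79 mm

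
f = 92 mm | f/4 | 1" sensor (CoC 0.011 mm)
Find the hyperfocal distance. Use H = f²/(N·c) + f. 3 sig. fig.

Hyperfocal distance H = f²/(N·c) + f = 92²/(4 × 0.011) + 92 = 8464/0.044 + 92 ≈ 192455.6 mm ≈ 192 m.

192 m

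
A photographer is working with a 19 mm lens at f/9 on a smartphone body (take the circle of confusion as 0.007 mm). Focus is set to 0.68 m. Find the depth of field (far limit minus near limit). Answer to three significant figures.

159 mm

Hyperfocal distance H = f²/(N·c) + f = 19²/(9 × 0.007) + 19 = 361/0.063 + 19 ≈ 5749.2 mm ≈ 5.749 m.
Near limit Dn = s·(H − f)/(H + s − 2f) = 680 × (5749.2 − 19) / (5749.2 + 680 − 2 × 19) = 680 × 5730.2 / 6391.2 ≈ 609.67 mm.
Far limit Df = s·(H − f)/(H − s) = 680 × (5749.2 − 19) / (5749.2 − 680) = 680 × 5730.2 / 5069.2 ≈ 768.67 mm.
Depth of field = Df − Dn = 768.67 − 609.67 ≈ 159.00 mm.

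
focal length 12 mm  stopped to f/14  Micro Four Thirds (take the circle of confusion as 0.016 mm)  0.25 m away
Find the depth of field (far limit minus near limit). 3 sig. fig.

Hyperfocal distance H = f²/(N·c) + f = 12²/(14 × 0.016) + 12 = 144/0.224 + 12 ≈ 654.9 mm ≈ 0.655 m.
Near limit Dn = s·(H − f)/(H + s − 2f) = 250 × (654.9 − 12) / (654.9 + 250 − 2 × 12) = 250 × 642.9 / 880.9 ≈ 182.45 mm.
Far limit Df = s·(H − f)/(H − s) = 250 × (654.9 − 12) / (654.9 − 250) = 250 × 642.9 / 404.9 ≈ 396.97 mm.
Depth of field = Df − Dn = 396.97 − 182.45 ≈ 214.52 mm.

215 mm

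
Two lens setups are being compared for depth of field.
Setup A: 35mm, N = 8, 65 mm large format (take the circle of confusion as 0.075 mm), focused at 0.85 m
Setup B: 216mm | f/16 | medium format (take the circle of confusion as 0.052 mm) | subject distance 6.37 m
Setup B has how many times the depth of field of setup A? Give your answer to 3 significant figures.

1.75

Setup A: H = 35²/(8×0.075) + 35 ≈ 2076.7 mm; DoF = Df − Dn = 1414.74 − 607.50 ≈ 807.24 mm.
Setup B: H = 216²/(16×0.052) + 216 ≈ 56292.9 mm; DoF = Df − Dn = 7155.2 − 5740.1 ≈ 1415.1 mm.
Ratio = 1415.1 / 807.24 ≈ 1.75.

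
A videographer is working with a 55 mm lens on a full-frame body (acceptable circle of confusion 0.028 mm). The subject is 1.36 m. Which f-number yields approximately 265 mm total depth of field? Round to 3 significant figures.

Write h = H − f = f²/(N·c). The thin-lens limits are Dn = s·h/(h + (s−f)) and Df = s·h/(h − (s−f)), so DoF = Df − Dn = 2·s·(s−f)·h / (h² − (s−f)²).
That is a quadratic in h: DoF·h² − 2·s·(s−f)·h − DoF·(s−f)² = 0 ⇒ h = (s−f)·(s + √(s² + DoF²)) / DoF = 1305 × (1360 + √(1360² + 265²)) / 265 = 1305 × (1360 + 1385.58) / 265 ≈ 13521 mm.
Then N = f²/(c·h) = 55² / (0.028 × 13521) = 3025 / 378.58 ≈ 7.99.

f/7.99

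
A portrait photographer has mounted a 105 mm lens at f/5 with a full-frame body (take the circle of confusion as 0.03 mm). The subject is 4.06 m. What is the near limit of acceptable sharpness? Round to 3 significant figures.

Hyperfocal distance H = f²/(N·c) + f = 105²/(5 × 0.03) + 105 = 11025/0.15 + 105 ≈ 73605.0 mm ≈ 73.61 m.
Near limit Dn = s·(H − f)/(H + s − 2f) = 4060 × (73605.0 − 105) / (73605.0 + 4060 − 2 × 105) = 4060 × 73500.0 / 77455.0 ≈ 3852.7 mm ≈ 3.85 m.

3.85 m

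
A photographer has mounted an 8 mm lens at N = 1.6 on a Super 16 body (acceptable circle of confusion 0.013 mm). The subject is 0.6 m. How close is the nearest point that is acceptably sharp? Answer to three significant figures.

0.503 m

Hyperfocal distance H = f²/(N·c) + f = 8²/(1.6 × 0.013) + 8 = 64/0.0208 + 8 ≈ 3084.9 mm ≈ 3.085 m.
Near limit Dn = s·(H − f)/(H + s − 2f) = 600 × (3084.9 − 8) / (3084.9 + 600 − 2 × 8) = 600 × 3076.9 / 3668.9 ≈ 503.19 mm ≈ 0.503 m.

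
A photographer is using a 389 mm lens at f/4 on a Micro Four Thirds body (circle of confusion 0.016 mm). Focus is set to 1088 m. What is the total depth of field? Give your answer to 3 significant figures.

1270 m

Hyperfocal distance H = f²/(N·c) + f = 389²/(4 × 0.016) + 389 = 151321/0.064 + 389 ≈ 2364779.6 mm ≈ 2365 m.
Near limit Dn = s·(H − f)/(H + s − 2f) = 1088000 × (2364779.6 − 389) / (2364779.6 + 1088000 − 2 × 389) = 1088000 × 2364390.6 / 3452001.6 ≈ 745207 mm.
Far limit Df = s·(H − f)/(H − s) = 1088000 × (2364779.6 − 389) / (2364779.6 − 1088000) = 1088000 × 2364390.6 / 1276779.6 ≈ 2014801 mm.
Depth of field = Df − Dn = 2014801 − 745207 ≈ 1269594 mm ≈ 1270 m.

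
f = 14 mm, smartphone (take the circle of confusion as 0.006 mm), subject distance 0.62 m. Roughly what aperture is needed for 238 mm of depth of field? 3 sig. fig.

f/9.99

Write h = H − f = f²/(N·c). The thin-lens limits are Dn = s·h/(h + (s−f)) and Df = s·h/(h − (s−f)), so DoF = Df − Dn = 2·s·(s−f)·h / (h² − (s−f)²).
That is a quadratic in h: DoF·h² − 2·s·(s−f)·h − DoF·(s−f)² = 0 ⇒ h = (s−f)·(s + √(s² + DoF²)) / DoF = 606 × (620 + √(620² + 238²)) / 238 = 606 × (620 + 664.111) / 238 ≈ 3269.6 mm.
Then N = f²/(c·h) = 14² / (0.006 × 3269.6) = 196 / 19.618 ≈ 9.99.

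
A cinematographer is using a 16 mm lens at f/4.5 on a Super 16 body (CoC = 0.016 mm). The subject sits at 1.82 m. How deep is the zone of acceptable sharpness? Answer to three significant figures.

Hyperfocal distance H = f²/(N·c) + f = 16²/(4.5 × 0.016) + 16 = 256/0.072 + 16 ≈ 3571.6 mm ≈ 3.572 m.
Near limit Dn = s·(H − f)/(H + s − 2f) = 1820 × (3571.6 − 16) / (3571.6 + 1820 − 2 × 16) = 1820 × 3555.6 / 5359.6 ≈ 1207.4 mm.
Far limit Df = s·(H − f)/(H − s) = 1820 × (3571.6 − 16) / (3571.6 − 1820) = 1820 × 3555.6 / 1751.6 ≈ 3694.5 mm.
Depth of field = Df − Dn = 3694.5 − 1207.4 ≈ 2487.1 mm ≈ 2.49 m.

2.49 m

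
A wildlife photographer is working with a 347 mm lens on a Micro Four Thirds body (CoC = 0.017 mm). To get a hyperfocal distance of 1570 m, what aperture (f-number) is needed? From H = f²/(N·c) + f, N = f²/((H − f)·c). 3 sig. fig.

f/4.51

Rearrange H = f²/(N·c) + f for N: N = f² / ((H − f)·c).
N = 347² / ((1570000 − 347) × 0.017) = 120409 / 26684 ≈ 4.51.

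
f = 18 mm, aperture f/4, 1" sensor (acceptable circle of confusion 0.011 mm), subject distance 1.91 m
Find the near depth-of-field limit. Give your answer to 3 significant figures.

Hyperfocal distance H = f²/(N·c) + f = 18²/(4 × 0.011) + 18 = 324/0.044 + 18 ≈ 7381.6 mm ≈ 7.382 m.
Near limit Dn = s·(H − f)/(H + s − 2f) = 1910 × (7381.6 − 18) / (7381.6 + 1910 − 2 × 18) = 1910 × 7363.6 / 9255.6 ≈ 1519.6 mm ≈ 1.52 m.

1.52 m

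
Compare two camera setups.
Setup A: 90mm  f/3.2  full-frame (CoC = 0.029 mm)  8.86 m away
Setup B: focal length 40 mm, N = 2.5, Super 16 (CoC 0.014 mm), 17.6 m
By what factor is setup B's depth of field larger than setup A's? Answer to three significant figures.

Setup A: H = 90²/(3.2×0.029) + 90 ≈ 87374.5 mm; DoF = Df − Dn = 9849.7 − 8051.1 ≈ 1798.6 mm.
Setup B: H = 40²/(2.5×0.014) + 40 ≈ 45754.3 mm; DoF = Df − Dn = 28577 − 12716 ≈ 15861 mm.
Ratio = 15861 / 1798.6 ≈ 8.82.

8.82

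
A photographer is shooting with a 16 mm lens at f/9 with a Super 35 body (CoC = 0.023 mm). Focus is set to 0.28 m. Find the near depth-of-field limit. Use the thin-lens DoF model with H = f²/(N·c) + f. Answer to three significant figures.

Hyperfocal distance H = f²/(N·c) + f = 16²/(9 × 0.023) + 16 = 256/0.207 + 16 ≈ 1252.7 mm ≈ 1.253 m.
Near limit Dn = s·(H − f)/(H + s − 2f) = 280 × (1252.7 − 16) / (1252.7 + 280 − 2 × 16) = 280 × 1236.7 / 1500.7 ≈ 230.74 mm.

231 mm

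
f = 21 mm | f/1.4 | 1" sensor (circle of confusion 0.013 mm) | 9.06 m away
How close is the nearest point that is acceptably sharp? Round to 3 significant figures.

Hyperfocal distance H = f²/(N·c) + f = 21²/(1.4 × 0.013) + 21 = 441/0.0182 + 21 ≈ 24251.8 mm ≈ 24.25 m.
Near limit Dn = s·(H − f)/(H + s − 2f) = 9060 × (24251.8 − 21) / (24251.8 + 9060 − 2 × 21) = 9060 × 24230.8 / 33269.8 ≈ 6598.5 mm ≈ 6.60 m.

6.60 m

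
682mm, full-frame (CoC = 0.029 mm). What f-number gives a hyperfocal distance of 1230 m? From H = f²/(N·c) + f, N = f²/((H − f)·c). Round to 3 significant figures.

f/13

Rearrange H = f²/(N·c) + f for N: N = f² / ((H − f)·c).
N = 682² / ((1230000 − 682) × 0.029) = 465124 / 35650 ≈ 13.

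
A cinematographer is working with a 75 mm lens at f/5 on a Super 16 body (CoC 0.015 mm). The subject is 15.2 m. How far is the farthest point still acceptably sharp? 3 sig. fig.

19.0 m

Hyperfocal distance H = f²/(N·c) + f = 75²/(5 × 0.015) + 75 = 5625/0.075 + 75 ≈ 75075.0 mm ≈ 75.08 m.
Far limit Df = s·(H − f)/(H − s) = 15200 × (75075.0 − 75) / (75075.0 − 15200) = 15200 × 75000.0 / 59875.0 ≈ 19040 mm ≈ 19.0 m.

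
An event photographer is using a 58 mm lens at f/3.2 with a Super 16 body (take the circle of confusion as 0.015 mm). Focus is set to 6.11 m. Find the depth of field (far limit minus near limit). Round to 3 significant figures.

1.06 m

Hyperfocal distance H = f²/(N·c) + f = 58²/(3.2 × 0.015) + 58 = 3364/0.048 + 58 ≈ 70141.3 mm ≈ 70.14 m.
Near limit Dn = s·(H − f)/(H + s − 2f) = 6110 × (70141.3 − 58) / (70141.3 + 6110 − 2 × 58) = 6110 × 70083.3 / 76135.3 ≈ 5624.3 mm.
Far limit Df = s·(H − f)/(H − s) = 6110 × (70141.3 − 58) / (70141.3 − 6110) = 6110 × 70083.3 / 64031.3 ≈ 6687.5 mm.
Depth of field = Df − Dn = 6687.5 − 5624.3 ≈ 1063.2 mm ≈ 1.06 m.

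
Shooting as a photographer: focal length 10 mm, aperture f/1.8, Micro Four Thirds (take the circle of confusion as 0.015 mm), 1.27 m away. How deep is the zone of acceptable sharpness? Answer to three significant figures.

0.977 m

Hyperfocal distance H = f²/(N·c) + f = 10²/(1.8 × 0.015) + 10 = 100/0.027 + 10 ≈ 3713.7 mm ≈ 3.714 m.
Near limit Dn = s·(H − f)/(H + s − 2f) = 1270 × (3713.7 − 10) / (3713.7 + 1270 − 2 × 10) = 1270 × 3703.7 / 4963.7 ≈ 947.62 mm.
Far limit Df = s·(H − f)/(H − s) = 1270 × (3713.7 − 10) / (3713.7 − 1270) = 1270 × 3703.7 / 2443.7 ≈ 1924.83 mm.
Depth of field = Df − Dn = 1924.83 − 947.62 ≈ 977.21 mm ≈ 0.977 m.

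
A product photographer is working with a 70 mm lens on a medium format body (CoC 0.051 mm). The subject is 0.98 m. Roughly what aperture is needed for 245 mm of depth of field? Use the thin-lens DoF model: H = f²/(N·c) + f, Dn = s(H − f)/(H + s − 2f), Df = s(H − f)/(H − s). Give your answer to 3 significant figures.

f/13

Write h = H − f = f²/(N·c). The thin-lens limits are Dn = s·h/(h + (s−f)) and Df = s·h/(h − (s−f)), so DoF = Df − Dn = 2·s·(s−f)·h / (h² − (s−f)²).
That is a quadratic in h: DoF·h² − 2·s·(s−f)·h − DoF·(s−f)² = 0 ⇒ h = (s−f)·(s + √(s² + DoF²)) / DoF = 910 × (980 + √(980² + 245²)) / 245 = 910 × (980 + 1010.16) / 245 ≈ 7392.0 mm.
Then N = f²/(c·h) = 70² / (0.051 × 7392.0) = 4900 / 376.99 ≈ 13.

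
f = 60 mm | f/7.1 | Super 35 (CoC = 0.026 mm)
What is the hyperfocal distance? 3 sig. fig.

Hyperfocal distance H = f²/(N·c) + f = 60²/(7.1 × 0.026) + 60 = 3600/0.1846 + 60 ≈ 19561.6 mm ≈ 19.6 m.

19.6 m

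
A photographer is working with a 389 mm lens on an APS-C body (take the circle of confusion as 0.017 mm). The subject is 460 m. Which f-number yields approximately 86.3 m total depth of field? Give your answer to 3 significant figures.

f/1.80

Write h = H − f = f²/(N·c). The thin-lens limits are Dn = s·h/(h + (s−f)) and Df = s·h/(h − (s−f)), so DoF = Df − Dn = 2·s·(s−f)·h / (h² − (s−f)²).
That is a quadratic in h: DoF·h² − 2·s·(s−f)·h − DoF·(s−f)² = 0 ⇒ h = (s−f)·(s + √(s² + DoF²)) / DoF = 459611 × (460000 + √(460000² + 86300²)) / 86300 = 459611 × (460000 + 468025) / 86300 ≈ 4942418 mm.
Then N = f²/(c·h) = 389² / (0.017 × 4942418) = 151321 / 84021 ≈ 1.80.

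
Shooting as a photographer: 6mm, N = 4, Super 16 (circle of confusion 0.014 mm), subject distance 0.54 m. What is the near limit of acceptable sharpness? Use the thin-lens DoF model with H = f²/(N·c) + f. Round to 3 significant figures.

Hyperfocal distance H = f²/(N·c) + f = 6²/(4 × 0.014) + 6 = 36/0.056 + 6 ≈ 648.9 mm ≈ 0.649 m.
Near limit Dn = s·(H − f)/(H + s − 2f) = 540 × (648.9 − 6) / (648.9 + 540 − 2 × 6) = 540 × 642.9 / 1176.9 ≈ 294.97 mm.

295 mm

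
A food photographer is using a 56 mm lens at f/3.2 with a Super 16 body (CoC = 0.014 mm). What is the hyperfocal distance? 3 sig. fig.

Hyperfocal distance H = f²/(N·c) + f = 56²/(3.2 × 0.014) + 56 = 3136/0.0448 + 56 ≈ 70056.0 mm ≈ 70.1 m.

70.1 m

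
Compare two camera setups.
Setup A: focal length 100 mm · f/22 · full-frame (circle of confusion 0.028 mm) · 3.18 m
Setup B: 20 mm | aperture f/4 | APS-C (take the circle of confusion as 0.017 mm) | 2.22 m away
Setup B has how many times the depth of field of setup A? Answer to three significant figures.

1.54

Setup A: H = 100²/(22×0.028) + 100 ≈ 16333.8 mm; DoF = Df − Dn = 3924.6 − 2672.9 ≈ 1251.7 mm.
Setup B: H = 20²/(4×0.017) + 20 ≈ 5902.4 mm; DoF = Df − Dn = 3546.3 − 1615.7 ≈ 1930.6 mm.
Ratio = 1930.6 / 1251.7 ≈ 1.54.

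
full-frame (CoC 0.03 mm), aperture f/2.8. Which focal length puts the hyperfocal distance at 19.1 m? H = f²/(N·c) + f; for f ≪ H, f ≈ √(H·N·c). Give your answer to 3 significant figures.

From H = f²/(N·c) + f, with f ≪ H: f ≈ √(H·N·c) = √(19100 × 2.8 × 0.03) = √1604.4 ≈ 40.05 mm.
Exact: f² + N·c·f − N·c·H = 0 ⇒ f = (−N·c + √((N·c)² + 4·N·c·H))/2 = (−0.084 + √6417.6)/2 ≈ 40.013 mm ≈ 40.0 mm.

40.0 mm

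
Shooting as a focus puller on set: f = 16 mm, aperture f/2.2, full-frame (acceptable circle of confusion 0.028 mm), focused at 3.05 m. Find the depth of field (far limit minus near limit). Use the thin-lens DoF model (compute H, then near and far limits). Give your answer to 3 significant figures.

9.54 m

Hyperfocal distance H = f²/(N·c) + f = 16²/(2.2 × 0.028) + 16 = 256/0.0616 + 16 ≈ 4171.8 mm ≈ 4.172 m.
Near limit Dn = s·(H − f)/(H + s − 2f) = 3050 × (4171.8 − 16) / (4171.8 + 3050 − 2 × 16) = 3050 × 4155.8 / 7189.8 ≈ 1762.9 mm.
Far limit Df = s·(H − f)/(H − s) = 3050 × (4171.8 − 16) / (4171.8 − 3050) = 3050 × 4155.8 / 1121.8 ≈ 11298.7 mm.
Depth of field = Df − Dn = 11298.7 − 1762.9 ≈ 9535.8 mm ≈ 9.54 m.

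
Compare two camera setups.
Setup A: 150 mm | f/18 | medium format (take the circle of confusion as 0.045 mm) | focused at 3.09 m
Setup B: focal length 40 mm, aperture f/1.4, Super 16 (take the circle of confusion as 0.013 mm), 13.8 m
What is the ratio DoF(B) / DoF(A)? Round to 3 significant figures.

6.69

Setup A: H = 150²/(18×0.045) + 150 ≈ 27927.8 mm; DoF = Df − Dn = 3455.76 − 2794.26 ≈ 661.50 mm.
Setup B: H = 40²/(1.4×0.013) + 40 ≈ 87952.1 mm; DoF = Df − Dn = 16360.8 − 11932.3 ≈ 4428.5 mm.
Ratio = 4428.5 / 661.50 ≈ 6.69.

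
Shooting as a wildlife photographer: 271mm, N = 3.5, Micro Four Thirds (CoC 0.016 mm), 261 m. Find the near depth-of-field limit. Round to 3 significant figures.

218 m

Hyperfocal distance H = f²/(N·c) + f = 271²/(3.5 × 0.016) + 271 = 73441/0.056 + 271 ≈ 1311717.4 mm ≈ 1312 m.
Near limit Dn = s·(H − f)/(H + s − 2f) = 261000 × (1311717.4 − 271) / (1311717.4 + 261000 − 2 × 271) = 261000 × 1311446.4 / 1572175.4 ≈ 217716 mm ≈ 218 m.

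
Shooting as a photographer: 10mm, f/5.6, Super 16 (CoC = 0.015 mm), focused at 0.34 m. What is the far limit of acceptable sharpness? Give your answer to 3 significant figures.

470 mm

Hyperfocal distance H = f²/(N·c) + f = 10²/(5.6 × 0.015) + 10 = 100/0.084 + 10 ≈ 1200.5 mm ≈ 1.200 m.
Far limit Df = s·(H − f)/(H − s) = 340 × (1200.5 − 10) / (1200.5 − 340) = 340 × 1190.5 / 860.5 ≈ 470.39 mm.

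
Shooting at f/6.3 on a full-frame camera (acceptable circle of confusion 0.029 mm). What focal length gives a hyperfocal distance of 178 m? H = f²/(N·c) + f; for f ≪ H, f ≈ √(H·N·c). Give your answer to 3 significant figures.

From H = f²/(N·c) + f, with f ≪ H: f ≈ √(H·N·c) = √(178000 × 6.3 × 0.029) = √32521 ≈ 180.3 mm.
The +f correction barely moves this — solving exactly, f² + N·c·f − N·c·H = 0 ⇒ f = (−N·c + √((N·c)² + 4·N·c·H))/2 = (−0.1827 + √130082)/2 ≈ 180.24 mm, so f ≈ 180 mm.

180 mm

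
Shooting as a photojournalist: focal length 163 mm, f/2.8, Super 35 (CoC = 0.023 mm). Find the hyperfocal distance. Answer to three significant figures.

Hyperfocal distance H = f²/(N·c) + f = 163²/(2.8 × 0.023) + 163 = 26569/0.0644 + 163 ≈ 412725.1 mm ≈ 413 m.

413 m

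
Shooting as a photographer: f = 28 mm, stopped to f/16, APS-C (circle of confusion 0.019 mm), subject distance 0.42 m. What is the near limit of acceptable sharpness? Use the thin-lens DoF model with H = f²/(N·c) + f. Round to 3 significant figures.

365 mm

Hyperfocal distance H = f²/(N·c) + f = 28²/(16 × 0.019) + 28 = 784/0.304 + 28 ≈ 2606.9 mm ≈ 2.607 m.
Near limit Dn = s·(H − f)/(H + s − 2f) = 420 × (2606.9 − 28) / (2606.9 + 420 − 2 × 28) = 420 × 2578.9 / 2970.9 ≈ 364.58 mm.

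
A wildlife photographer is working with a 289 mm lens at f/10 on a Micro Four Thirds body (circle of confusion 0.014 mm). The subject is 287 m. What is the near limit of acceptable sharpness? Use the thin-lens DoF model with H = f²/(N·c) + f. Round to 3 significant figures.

194 m

Hyperfocal distance H = f²/(N·c) + f = 289²/(10 × 0.014) + 289 = 83521/0.14 + 289 ≈ 596867.6 mm ≈ 596.9 m.
Near limit Dn = s·(H − f)/(H + s − 2f) = 287000 × (596867.6 − 289) / (596867.6 + 287000 − 2 × 289) = 287000 × 596578.6 / 883289.6 ≈ 193841 mm ≈ 194 m.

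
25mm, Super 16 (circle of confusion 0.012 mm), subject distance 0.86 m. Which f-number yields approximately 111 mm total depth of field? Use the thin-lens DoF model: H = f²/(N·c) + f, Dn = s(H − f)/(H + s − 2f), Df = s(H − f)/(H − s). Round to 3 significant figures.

f/4.01

Write h = H − f = f²/(N·c). The thin-lens limits are Dn = s·h/(h + (s−f)) and Df = s·h/(h − (s−f)), so DoF = Df − Dn = 2·s·(s−f)·h / (h² − (s−f)²).
That is a quadratic in h: DoF·h² − 2·s·(s−f)·h − DoF·(s−f)² = 0 ⇒ h = (s−f)·(s + √(s² + DoF²)) / DoF = 835 × (860 + √(860² + 111²)) / 111 = 835 × (860 + 867.134) / 111 ≈ 12992 mm.
Then N = f²/(c·h) = 25² / (0.012 × 12992) = 625 / 155.91 ≈ 4.01.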